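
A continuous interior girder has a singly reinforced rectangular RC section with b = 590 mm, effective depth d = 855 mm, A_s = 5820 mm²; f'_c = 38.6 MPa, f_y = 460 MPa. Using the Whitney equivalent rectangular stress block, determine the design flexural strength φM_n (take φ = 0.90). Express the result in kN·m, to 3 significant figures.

φM_n ≈ 1890 kN·m

T = A_s f_y = 5820 × 460 = 2677200 N = 2677.2 kN.
From C = T: a = T/(0.85 f'_c b) = 2677200/(0.85 × 38.6 × 590) = 138.30 mm.
M_n = T(d − a/2) = 2677.2 kN × (855 − 69.15) mm = 2103.88 kN·m.
φM_n = 0.90 × 2103.88 = 1893.49 kN·m.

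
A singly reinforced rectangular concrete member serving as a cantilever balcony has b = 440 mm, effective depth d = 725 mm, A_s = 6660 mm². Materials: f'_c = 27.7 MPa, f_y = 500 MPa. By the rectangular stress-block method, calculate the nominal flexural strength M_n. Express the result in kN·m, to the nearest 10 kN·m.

M_n ≈ 1880 kN·m

T = A_s f_y = 6660 × 500 = 3330000 N = 3330 kN.
From C = T: a = T/(0.85 f'_c b) = 3330000/(0.85 × 27.7 × 440) = 321.43 mm.
M_n = T(d − a/2) = 3330 kN × (725 − 160.715) mm = 1879.07 kN·m.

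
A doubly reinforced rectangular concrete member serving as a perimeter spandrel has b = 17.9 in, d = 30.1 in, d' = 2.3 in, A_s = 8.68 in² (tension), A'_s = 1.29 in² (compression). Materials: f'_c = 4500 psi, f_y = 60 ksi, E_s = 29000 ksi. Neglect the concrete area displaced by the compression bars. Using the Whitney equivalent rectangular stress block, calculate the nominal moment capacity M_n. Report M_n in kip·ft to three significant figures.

M_n ≈ 1170 kip·ft

Assume both steels yield.
a = (A_s − A'_s) f_y/(0.85 f'_c b) = (8.68 − 1.29) × 60/(0.85 × 4.5 × 17.9) = 6.476 in.
c = a/β₁ = 6.476/0.825 = 7.850 in; ε'_s = 0.003(c − d')/c = 0.0021 ≥ ε_y = 0.0021, so the compression steel yields.
M_n = (A_s − A'_s) f_y (d − a/2) + A'_s f_y (d − d') = 443.4 × (30.1 − 3.238) + 77.4 × (30.1 − 2.3) = 11910.6 + 2151.7 = 14062.3 kip·in = 14062.3/12 = 1171.86 kip·ft.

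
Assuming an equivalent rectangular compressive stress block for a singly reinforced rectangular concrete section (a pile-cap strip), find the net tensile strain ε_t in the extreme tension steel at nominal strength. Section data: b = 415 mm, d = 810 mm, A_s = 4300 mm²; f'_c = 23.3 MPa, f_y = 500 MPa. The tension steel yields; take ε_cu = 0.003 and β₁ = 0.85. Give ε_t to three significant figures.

ε_t ≈ 0.00490

a = A_s f_y/(0.85 f'_c b) = 261.59 mm.
β₁ = 0.85, so c = a/β₁ = 261.59/0.85 = 307.75 mm.
From the linear strain diagram with ε_cu = 0.003: ε_t = 0.003 (d − c)/c = 0.003 × (810 − 307.75)/307.75 = 0.00490.
ε_t is between 0.004 and 0.005 — transition zone.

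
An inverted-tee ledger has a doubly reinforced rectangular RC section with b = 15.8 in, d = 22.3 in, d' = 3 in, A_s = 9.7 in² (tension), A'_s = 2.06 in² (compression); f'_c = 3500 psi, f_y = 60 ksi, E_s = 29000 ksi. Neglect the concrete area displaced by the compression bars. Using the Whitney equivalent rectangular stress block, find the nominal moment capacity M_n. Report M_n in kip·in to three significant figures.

Assume both steels yield.
a = (A_s − A'_s) f_y/(0.85 f'_c b) = (9.7 − 2.06) × 60/(0.85 × 3.5 × 15.8) = 9.752 in.
c = a/β₁ = 9.752/0.85 = 11.473 in; ε'_s = 0.003(c − d')/c = 0.0022 ≥ ε_y = 0.0021, so the compression steel yields.
M_n = (A_s − A'_s) f_y (d − a/2) + A'_s f_y (d − d') = 458.4 × (22.3 − 4.876) + 123.6 × (22.3 − 3) = 7987.2 + 2385.5 = 10372.7 kip·in.

M_n ≈ 10400 kip·in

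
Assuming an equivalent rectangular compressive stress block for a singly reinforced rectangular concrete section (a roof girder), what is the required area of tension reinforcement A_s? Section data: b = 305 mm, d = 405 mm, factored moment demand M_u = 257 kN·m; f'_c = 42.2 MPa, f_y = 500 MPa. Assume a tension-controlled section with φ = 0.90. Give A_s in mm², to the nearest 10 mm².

A_s ≈ 1540 mm²

M_n = M_u/φ = 257/0.90 = 285.556 kN·m.
With M_n = 0.85 f'_c a b (d − a/2), solve the quadratic for a:
a = d − √(d² − 2M_n/(0.85 f'_c b)) = 405 − √(405² − 2 × 285.556×10⁶/(0.85 × 42.2 × 305)) = 70.60 mm.
A_s = 0.85 f'_c a b / f_y = 0.85 × 42.2 × 70.60 × 305 / 500 = 1544.8 mm².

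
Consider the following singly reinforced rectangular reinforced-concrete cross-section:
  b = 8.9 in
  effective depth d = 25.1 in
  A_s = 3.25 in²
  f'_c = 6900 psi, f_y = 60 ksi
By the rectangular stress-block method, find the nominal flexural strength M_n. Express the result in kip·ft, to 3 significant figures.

T = A_s f_y = 3.25 × 60 = 195 kips.
a = T/(0.85 f'_c b) = 195/(0.85 × 6.9 × 8.9) = 3.736 in.
M_n = T(d − a/2) = 195 × (25.1 − 1.868) = 4530.2 kip·in = 4530.2/12 = 377.52 kip·ft.

M_n ≈ 378 kip·ft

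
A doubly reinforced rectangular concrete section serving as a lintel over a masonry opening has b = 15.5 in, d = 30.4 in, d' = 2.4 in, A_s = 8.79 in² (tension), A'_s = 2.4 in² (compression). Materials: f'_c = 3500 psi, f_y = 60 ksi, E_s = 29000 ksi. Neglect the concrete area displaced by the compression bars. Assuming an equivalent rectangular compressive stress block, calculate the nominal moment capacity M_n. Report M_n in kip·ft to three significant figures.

M_n ≈ 1170 kip·ft

Assume both steels yield.
a = (A_s − A'_s) f_y/(0.85 f'_c b) = (8.79 − 2.4) × 60/(0.85 × 3.5 × 15.5) = 8.314 in.
c = a/β₁ = 8.314/0.85 = 9.781 in; ε'_s = 0.003(c − d')/c = 0.0023 ≥ ε_y = 0.0021, so the compression steel yields.
M_n = (A_s − A'_s) f_y (d − a/2) + A'_s f_y (d − d') = 383.4 × (30.4 − 4.157) + 144 × (30.4 − 2.4) = 10061.6 + 4032.0 = 14093.6 kip·in = 14093.6/12 = 1174.47 kip·ft.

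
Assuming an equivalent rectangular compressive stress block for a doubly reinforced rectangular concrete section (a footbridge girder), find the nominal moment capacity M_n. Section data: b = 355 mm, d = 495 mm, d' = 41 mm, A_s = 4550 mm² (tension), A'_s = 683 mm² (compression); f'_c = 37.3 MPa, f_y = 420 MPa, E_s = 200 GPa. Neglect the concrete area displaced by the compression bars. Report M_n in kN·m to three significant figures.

Assume both tension and compression steel yield.
Net tension couple steel: A_s − A'_s = 3867 mm².
a = (A_s − A'_s) f_y / (0.85 f'_c b) = 1624140/(0.85 × 37.3 × 355) = 144.30 mm.
c = a/β₁ = 144.30/0.784 = 184.06 mm; ε'_s = 0.003(c − d')/c = 0.0023 ≥ f_y/E_s = 0.0021, so compression steel does yield.
M_n = (A_s − A'_s) f_y (d − a/2) + A'_s f_y (d − d') = [1624140 × (495 − 72.15) + 286860 × (495 − 41)] × 10⁻⁶ = 686.77 + 130.23 = 817.00 kN·m.

M_n ≈ 817 kN·m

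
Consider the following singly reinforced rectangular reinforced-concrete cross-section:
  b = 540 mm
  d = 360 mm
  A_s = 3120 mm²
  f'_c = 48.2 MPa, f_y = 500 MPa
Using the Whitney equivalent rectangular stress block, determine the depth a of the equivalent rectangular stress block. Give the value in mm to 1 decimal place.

a ≈ 70.5 mm

T = A_s f_y = 3120 × 500 = 1560000 N = 1560 kN.
Setting C = 0.85 f'_c a b equal to T: a = 1560000/(0.85 × 48.2 × 540) = 70.5 mm.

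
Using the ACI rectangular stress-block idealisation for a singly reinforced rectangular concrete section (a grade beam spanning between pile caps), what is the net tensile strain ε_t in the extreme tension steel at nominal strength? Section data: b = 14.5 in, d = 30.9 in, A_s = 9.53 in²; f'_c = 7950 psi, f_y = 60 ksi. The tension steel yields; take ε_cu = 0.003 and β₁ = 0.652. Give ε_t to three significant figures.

a = A_s f_y/(0.85 f'_c b) = 5.836 in.
β₁ = 0.652, so c = a/β₁ = 5.836/0.652 = 8.951 in.
From the linear strain diagram with ε_cu = 0.003: ε_t = 0.003 (d − c)/c = 0.003 × (30.9 − 8.951)/8.951 = 0.00736.
Since ε_t ≥ 0.005, the section is tension-controlled.

ε_t ≈ 0.00736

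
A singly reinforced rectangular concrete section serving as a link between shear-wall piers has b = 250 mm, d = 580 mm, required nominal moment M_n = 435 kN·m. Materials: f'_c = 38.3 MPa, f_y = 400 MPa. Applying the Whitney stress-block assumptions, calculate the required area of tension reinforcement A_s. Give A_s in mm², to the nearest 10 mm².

With M_n = 0.85 f'_c a b (d − a/2), solve the quadratic for a:
a = d − √(d² − 2M_n/(0.85 f'_c b)) = 580 − √(580² − 2 × 435×10⁶/(0.85 × 38.3 × 250)) = 100.93 mm.
A_s = 0.85 f'_c a b / f_y = 0.85 × 38.3 × 100.93 × 250 / 400 = 2053.6 mm².

A_s ≈ 2050 mm²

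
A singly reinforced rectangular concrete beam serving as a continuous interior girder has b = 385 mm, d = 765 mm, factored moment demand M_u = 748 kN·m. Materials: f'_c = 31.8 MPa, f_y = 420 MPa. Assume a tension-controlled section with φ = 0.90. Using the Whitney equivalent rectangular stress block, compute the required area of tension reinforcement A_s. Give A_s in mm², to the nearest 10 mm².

A_s ≈ 2790 mm²

M_n = M_u/φ = 748/0.90 = 831.111 kN·m.
With M_n = 0.85 f'_c a b (d − a/2), solve the quadratic for a:
a = d − √(d² − 2M_n/(0.85 f'_c b)) = 765 − √(765² − 2 × 831.111×10⁶/(0.85 × 31.8 × 385)) = 112.70 mm.
A_s = 0.85 f'_c a b / f_y = 0.85 × 31.8 × 112.70 × 385 / 420 = 2792.4 mm².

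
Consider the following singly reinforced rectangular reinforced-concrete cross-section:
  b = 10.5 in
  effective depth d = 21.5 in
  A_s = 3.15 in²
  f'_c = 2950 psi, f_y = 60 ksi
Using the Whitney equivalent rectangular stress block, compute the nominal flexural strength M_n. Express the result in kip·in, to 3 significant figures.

T = A_s f_y = 3.15 × 60 = 189 kips.
a = T/(0.85 f'_c b) = 189/(0.85 × 2.95 × 10.5) = 7.178 in.
M_n = T(d − a/2) = 189 × (21.5 − 3.589) = 3385.2 kip·in.

M_n ≈ 3390 kip·in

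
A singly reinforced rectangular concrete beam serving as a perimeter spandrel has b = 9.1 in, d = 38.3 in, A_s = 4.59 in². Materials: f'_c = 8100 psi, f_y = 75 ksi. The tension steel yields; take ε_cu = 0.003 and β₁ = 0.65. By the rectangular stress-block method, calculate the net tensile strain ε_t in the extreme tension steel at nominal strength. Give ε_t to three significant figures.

ε_t ≈ 0.0106

a = A_s f_y/(0.85 f'_c b) = 5.495 in.
β₁ = 0.65, so c = a/β₁ = 5.495/0.65 = 8.454 in.
From the linear strain diagram with ε_cu = 0.003: ε_t = 0.003 (d − c)/c = 0.003 × (38.3 − 8.454)/8.454 = 0.0106.
Since ε_t ≥ 0.005, the section is tension-controlled.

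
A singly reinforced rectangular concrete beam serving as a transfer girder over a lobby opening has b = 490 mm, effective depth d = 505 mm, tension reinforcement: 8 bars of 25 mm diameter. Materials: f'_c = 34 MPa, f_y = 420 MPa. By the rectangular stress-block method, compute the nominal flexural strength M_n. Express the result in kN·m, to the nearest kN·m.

M_n ≈ 737 kN·m

A_s = 8 × 491 = 3928 mm².
T = A_s f_y = 3928 × 420 = 1649760 N = 1649.76 kN.
From C = T: a = T/(0.85 f'_c b) = 1649760/(0.85 × 34 × 490) = 116.50 mm.
M_n = T(d − a/2) = 1649.76 kN × (505 − 58.25) mm = 737.03 kN·m.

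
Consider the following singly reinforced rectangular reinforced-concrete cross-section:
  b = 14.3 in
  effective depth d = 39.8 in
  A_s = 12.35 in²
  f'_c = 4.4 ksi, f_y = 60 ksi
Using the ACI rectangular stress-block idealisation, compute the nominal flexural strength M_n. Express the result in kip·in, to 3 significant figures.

M_n ≈ 24400 kip·in

T = A_s f_y = 12.35 × 60 = 741 kips.
a = T/(0.85 f'_c b) = 741/(0.85 × 4.4 × 14.3) = 13.855 in.
M_n = T(d − a/2) = 741 × (39.8 − 6.9275) = 24358.5 kip·in.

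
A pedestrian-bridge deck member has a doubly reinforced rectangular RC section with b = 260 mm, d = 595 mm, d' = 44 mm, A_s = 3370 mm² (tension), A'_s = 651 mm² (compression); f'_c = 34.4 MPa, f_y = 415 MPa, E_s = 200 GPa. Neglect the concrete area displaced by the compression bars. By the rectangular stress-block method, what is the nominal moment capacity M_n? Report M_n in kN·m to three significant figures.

Assume both tension and compression steel yield.
Net tension couple steel: A_s − A'_s = 2719 mm².
a = (A_s − A'_s) f_y / (0.85 f'_c b) = 1128385/(0.85 × 34.4 × 260) = 148.42 mm.
c = a/β₁ = 148.42/0.804 = 184.60 mm; ε'_s = 0.003(c − d')/c = 0.0023 ≥ f_y/E_s = 0.0021, so compression steel does yield.
M_n = (A_s − A'_s) f_y (d − a/2) + A'_s f_y (d − d') = [1128385 × (595 − 74.21) + 270165 × (595 − 44)] × 10⁻⁶ = 587.65 + 148.86 = 736.51 kN·m.

M_n ≈ 737 kN·m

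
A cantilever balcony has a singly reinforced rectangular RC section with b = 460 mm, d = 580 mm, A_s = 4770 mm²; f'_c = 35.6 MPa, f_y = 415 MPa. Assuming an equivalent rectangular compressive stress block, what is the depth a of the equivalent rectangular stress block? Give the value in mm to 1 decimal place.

a ≈ 142.2 mm

T = A_s f_y = 4770 × 415 = 1979550 N = 1979.55 kN.
Setting C = 0.85 f'_c a b equal to T: a = 1979550/(0.85 × 35.6 × 460) = 142.2 mm.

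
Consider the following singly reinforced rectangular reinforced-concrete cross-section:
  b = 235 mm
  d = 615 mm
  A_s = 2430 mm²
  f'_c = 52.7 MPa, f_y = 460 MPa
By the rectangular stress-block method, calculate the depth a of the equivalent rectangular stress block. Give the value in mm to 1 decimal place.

T = A_s f_y = 2430 × 460 = 1117800 N = 1117.8 kN.
Setting C = 0.85 f'_c a b equal to T: a = 1117800/(0.85 × 52.7 × 235) = 106.2 mm.

a ≈ 106.2 mm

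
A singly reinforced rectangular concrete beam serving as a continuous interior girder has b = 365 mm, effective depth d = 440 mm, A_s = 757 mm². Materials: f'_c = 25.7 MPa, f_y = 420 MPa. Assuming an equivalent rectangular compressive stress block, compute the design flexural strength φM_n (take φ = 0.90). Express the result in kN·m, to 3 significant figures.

φM_n ≈ 120 kN·m

T = A_s f_y = 757 × 420 = 317940 N = 317.94 kN.
From C = T: a = T/(0.85 f'_c b) = 317940/(0.85 × 25.7 × 365) = 39.87 mm.
M_n = T(d − a/2) = 317.94 kN × (440 − 19.935) mm = 133.56 kN·m.
φM_n = 0.90 × 133.56 = 120.20 kN·m.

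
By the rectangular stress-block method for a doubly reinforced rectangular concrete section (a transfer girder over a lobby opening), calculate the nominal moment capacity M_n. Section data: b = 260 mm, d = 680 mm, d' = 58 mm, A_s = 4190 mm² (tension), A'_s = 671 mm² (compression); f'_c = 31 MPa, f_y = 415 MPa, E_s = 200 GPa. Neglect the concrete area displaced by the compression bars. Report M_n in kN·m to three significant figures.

M_n ≈ 1010 kN·m

Assume both tension and compression steel yield.
Net tension couple steel: A_s − A'_s = 3519 mm².
a = (A_s − A'_s) f_y / (0.85 f'_c b) = 1460385/(0.85 × 31 × 260) = 213.16 mm.
c = a/β₁ = 213.16/0.829 = 257.13 mm; ε'_s = 0.003(c − d')/c = 0.0023 ≥ f_y/E_s = 0.0021, so compression steel does yield.
M_n = (A_s − A'_s) f_y (d − a/2) + A'_s f_y (d − d') = [1460385 × (680 − 106.58) + 278465 × (680 − 58)] × 10⁻⁶ = 837.41 + 173.21 = 1010.62 kN·m.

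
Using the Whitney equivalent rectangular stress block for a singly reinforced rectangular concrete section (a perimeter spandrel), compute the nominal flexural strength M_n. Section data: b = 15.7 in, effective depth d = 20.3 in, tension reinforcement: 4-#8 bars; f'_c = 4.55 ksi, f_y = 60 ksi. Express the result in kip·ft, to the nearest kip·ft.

A_s = 4 × 0.79 = 3.16 in².
T = A_s f_y = 3.16 × 60 = 189.6 kips.
a = T/(0.85 f'_c b) = 189.6/(0.85 × 4.55 × 15.7) = 3.123 in.
M_n = T(d − a/2) = 189.6 × (20.3 − 1.5615) = 3552.8 kip·in = 3552.8/12 = 296.07 kip·ft.

M_n ≈ 296 kip·ft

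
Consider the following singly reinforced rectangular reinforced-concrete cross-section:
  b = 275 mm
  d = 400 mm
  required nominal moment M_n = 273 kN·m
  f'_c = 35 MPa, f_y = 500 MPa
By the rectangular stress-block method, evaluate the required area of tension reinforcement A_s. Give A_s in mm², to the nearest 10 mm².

With M_n = 0.85 f'_c a b (d − a/2), solve the quadratic for a:
a = d − √(d² − 2M_n/(0.85 f'_c b)) = 400 − √(400² − 2 × 273×10⁶/(0.85 × 35 × 275)) = 94.61 mm.
A_s = 0.85 f'_c a b / f_y = 0.85 × 35 × 94.61 × 275 / 500 = 1548.1 mm².

A_s ≈ 1550 mm²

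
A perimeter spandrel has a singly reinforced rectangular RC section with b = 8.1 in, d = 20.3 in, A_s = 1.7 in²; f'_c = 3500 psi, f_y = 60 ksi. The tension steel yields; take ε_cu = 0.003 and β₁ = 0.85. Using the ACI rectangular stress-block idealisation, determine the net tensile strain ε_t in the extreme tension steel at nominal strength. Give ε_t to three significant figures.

ε_t ≈ 0.00923

a = A_s f_y/(0.85 f'_c b) = 4.233 in.
β₁ = 0.85, so c = a/β₁ = 4.233/0.85 = 4.980 in.
From the linear strain diagram with ε_cu = 0.003: ε_t = 0.003 (d − c)/c = 0.003 × (20.3 − 4.980)/4.980 = 0.00923.
Since ε_t ≥ 0.005, the section is tension-controlled.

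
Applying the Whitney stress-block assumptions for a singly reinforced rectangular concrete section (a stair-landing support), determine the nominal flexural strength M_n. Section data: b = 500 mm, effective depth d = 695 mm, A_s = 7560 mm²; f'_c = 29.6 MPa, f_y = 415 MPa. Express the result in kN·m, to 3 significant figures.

M_n ≈ 1790 kN·m

T = A_s f_y = 7560 × 415 = 3137400 N = 3137.4 kN.
From C = T: a = T/(0.85 f'_c b) = 3137400/(0.85 × 29.6 × 500) = 249.40 mm.
M_n = T(d − a/2) = 3137.4 kN × (695 − 124.7) mm = 1789.26 kN·m.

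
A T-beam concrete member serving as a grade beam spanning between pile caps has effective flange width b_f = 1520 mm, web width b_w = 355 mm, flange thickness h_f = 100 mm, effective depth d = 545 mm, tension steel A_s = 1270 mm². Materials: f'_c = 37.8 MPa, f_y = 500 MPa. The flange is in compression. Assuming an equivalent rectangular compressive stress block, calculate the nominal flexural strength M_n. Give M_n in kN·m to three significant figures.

Tension: T = A_s f_y = 1270 × 500 = 635000 N.
Try a within the flange: a = T/(0.85 f'_c b_f) = 635000/(0.85 × 37.8 × 1520) = 13.00 mm.
Since a = 13.00 ≤ h_f = 100 mm, the stress block lies entirely in the flange; analyse as a rectangular beam of width b_f.
M_n = T(d − a/2) = 635000 × (545 − 6.5) = 341.95 × 10⁶ N·mm.
M_n = 341.95 kN·m.

M_n ≈ 342 kN·m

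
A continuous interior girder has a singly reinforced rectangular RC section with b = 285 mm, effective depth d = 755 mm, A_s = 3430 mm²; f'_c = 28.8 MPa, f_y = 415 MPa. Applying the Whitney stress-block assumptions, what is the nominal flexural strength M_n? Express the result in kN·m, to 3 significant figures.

M_n ≈ 929 kN·m

T = A_s f_y = 3430 × 415 = 1423450 N = 1423.45 kN.
From C = T: a = T/(0.85 f'_c b) = 1423450/(0.85 × 28.8 × 285) = 204.03 mm.
M_n = T(d − a/2) = 1423.45 kN × (755 − 102.015) mm = 929.49 kN·m.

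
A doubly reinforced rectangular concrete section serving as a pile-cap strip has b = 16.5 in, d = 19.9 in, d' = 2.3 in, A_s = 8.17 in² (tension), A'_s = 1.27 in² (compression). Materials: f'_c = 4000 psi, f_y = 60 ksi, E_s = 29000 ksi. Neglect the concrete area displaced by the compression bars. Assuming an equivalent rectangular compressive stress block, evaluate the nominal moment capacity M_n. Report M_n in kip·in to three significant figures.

Assume both steels yield.
a = (A_s − A'_s) f_y/(0.85 f'_c b) = (8.17 − 1.27) × 60/(0.85 × 4 × 16.5) = 7.380 in.
c = a/β₁ = 7.380/0.85 = 8.682 in; ε'_s = 0.003(c − d')/c = 0.0022 ≥ ε_y = 0.0021, so the compression steel yields.
M_n = (A_s − A'_s) f_y (d − a/2) + A'_s f_y (d − d') = 414 × (19.9 − 3.69) + 76.2 × (19.9 − 2.3) = 6710.9 + 1341.1 = 8052.0 kip·in.

M_n ≈ 8050 kip·in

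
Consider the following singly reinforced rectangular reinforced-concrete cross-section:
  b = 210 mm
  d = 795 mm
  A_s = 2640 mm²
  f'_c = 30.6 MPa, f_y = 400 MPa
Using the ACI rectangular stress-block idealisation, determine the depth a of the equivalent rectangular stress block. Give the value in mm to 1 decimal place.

T = A_s f_y = 2640 × 400 = 1056000 N = 1056 kN.
Setting C = 0.85 f'_c a b equal to T: a = 1056000/(0.85 × 30.6 × 210) = 193.3 mm.

a ≈ 193.3 mm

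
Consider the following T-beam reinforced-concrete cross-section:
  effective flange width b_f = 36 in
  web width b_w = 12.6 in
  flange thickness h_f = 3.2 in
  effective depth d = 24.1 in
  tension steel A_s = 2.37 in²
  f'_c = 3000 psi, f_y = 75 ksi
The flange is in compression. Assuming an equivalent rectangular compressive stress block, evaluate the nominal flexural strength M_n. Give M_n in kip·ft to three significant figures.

M_n ≈ 343 kip·ft

Tension: T = A_s f_y = 2.37 × 75 = 177.75 kips.
Try a within the flange: a = T/(0.85 f'_c b_f) = 177.75/(0.85 × 3 × 36) = 1.936 in.
Since a = 1.936 ≤ h_f = 3.2 in, the stress block lies entirely in the flange; analyse as a rectangular beam of width b_f.
M_n = T(d − a/2) = 177.75 × (24.1 − 0.968) = 4111.7 kip·in.
M_n = 4111.7/12 = 342.64 kip·ft.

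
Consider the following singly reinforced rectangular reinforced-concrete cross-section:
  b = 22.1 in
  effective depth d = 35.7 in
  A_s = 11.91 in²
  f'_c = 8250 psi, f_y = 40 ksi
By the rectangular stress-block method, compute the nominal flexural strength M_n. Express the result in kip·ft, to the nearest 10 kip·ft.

T = A_s f_y = 11.91 × 40 = 476.4 kips.
a = T/(0.85 f'_c b) = 476.4/(0.85 × 8.25 × 22.1) = 3.074 in.
M_n = T(d − a/2) = 476.4 × (35.7 − 1.537) = 16275.3 kip·in = 16275.3/12 = 1356.28 kip·ft.

M_n ≈ 1360 kip·ft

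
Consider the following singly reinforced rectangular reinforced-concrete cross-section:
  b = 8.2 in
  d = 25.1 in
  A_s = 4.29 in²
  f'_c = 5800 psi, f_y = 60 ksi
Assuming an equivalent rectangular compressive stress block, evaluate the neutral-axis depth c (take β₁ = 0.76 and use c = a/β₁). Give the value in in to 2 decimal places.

T = A_s f_y = 4.29 × 60 = 257.4 kips.
a = T/(0.85 f'_c b) = 257.4/(0.85 × 5.8 × 8.2) = 6.3672 in.
With β₁ = 0.76, c = a/β₁ = 6.3672/0.76 = 8.38 in.

c ≈ 8.38 in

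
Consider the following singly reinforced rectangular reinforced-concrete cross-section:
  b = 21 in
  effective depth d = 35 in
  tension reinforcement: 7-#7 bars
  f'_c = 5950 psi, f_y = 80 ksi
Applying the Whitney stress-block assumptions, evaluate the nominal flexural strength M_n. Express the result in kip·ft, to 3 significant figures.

A_s = 7 × 0.6 = 4.2 in².
T = A_s f_y = 4.2 × 80 = 336 kips.
a = T/(0.85 f'_c b) = 336/(0.85 × 5.95 × 21) = 3.164 in.
M_n = T(d − a/2) = 336 × (35 − 1.582) = 11228.4 kip·in = 11228.4/12 = 935.70 kip·ft.

M_n ≈ 936 kip·ft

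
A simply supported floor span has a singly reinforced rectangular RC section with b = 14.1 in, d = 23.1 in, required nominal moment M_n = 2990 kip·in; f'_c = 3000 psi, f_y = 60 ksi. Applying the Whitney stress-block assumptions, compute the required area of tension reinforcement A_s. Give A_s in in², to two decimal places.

A_s ≈ 2.36 in²

From M_n = 0.85 f'_c a b (d − a/2):
a = d − √(d² − 2M_n/(0.85 f'_c b)) = 23.1 − √(23.1² − 2 × 2990/(0.85 × 3 × 14.1)) = 3.935 in.
A_s = 0.85 f'_c a b / f_y = 0.85 × 3 × 3.935 × 14.1 / 60 = 2.358 in².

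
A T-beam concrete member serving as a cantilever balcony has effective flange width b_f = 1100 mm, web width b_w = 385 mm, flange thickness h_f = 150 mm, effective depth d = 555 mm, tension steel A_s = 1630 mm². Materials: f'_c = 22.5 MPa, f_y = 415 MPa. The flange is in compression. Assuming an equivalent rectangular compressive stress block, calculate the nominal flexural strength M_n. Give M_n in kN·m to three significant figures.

M_n ≈ 365 kN·m

Tension: T = A_s f_y = 1630 × 415 = 676450 N.
Try a within the flange: a = T/(0.85 f'_c b_f) = 676450/(0.85 × 22.5 × 1100) = 32.15 mm.
Since a = 32.15 ≤ h_f = 150 mm, the stress block lies entirely in the flange; analyse as a rectangular beam of width b_f.
M_n = T(d − a/2) = 676450 × (555 − 16.075) = 364.56 × 10⁶ N·mm.
M_n = 364.56 kN·m.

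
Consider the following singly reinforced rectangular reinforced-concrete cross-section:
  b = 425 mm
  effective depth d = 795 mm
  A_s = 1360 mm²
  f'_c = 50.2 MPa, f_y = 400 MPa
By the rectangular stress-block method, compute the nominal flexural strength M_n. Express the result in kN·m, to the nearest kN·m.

M_n ≈ 424 kN·m

T = A_s f_y = 1360 × 400 = 544000 N = 544 kN.
From C = T: a = T/(0.85 f'_c b) = 544000/(0.85 × 50.2 × 425) = 30.00 mm.
M_n = T(d − a/2) = 544 kN × (795 − 15) mm = 424.32 kN·m.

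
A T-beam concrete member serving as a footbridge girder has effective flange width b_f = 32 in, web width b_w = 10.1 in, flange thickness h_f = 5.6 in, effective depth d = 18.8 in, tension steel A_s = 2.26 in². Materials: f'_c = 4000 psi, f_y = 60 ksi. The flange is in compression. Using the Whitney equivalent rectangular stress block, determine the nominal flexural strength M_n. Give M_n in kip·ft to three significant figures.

M_n ≈ 205 kip·ft

Tension: T = A_s f_y = 2.26 × 60 = 135.6 kips.
Try a within the flange: a = T/(0.85 f'_c b_f) = 135.6/(0.85 × 4 × 32) = 1.246 in.
Since a = 1.246 ≤ h_f = 5.6 in, the stress block lies entirely in the flange; analyse as a rectangular beam of width b_f.
M_n = T(d − a/2) = 135.6 × (18.8 − 0.623) = 2464.8 kip·in.
M_n = 2464.8/12 = 205.40 kip·ft.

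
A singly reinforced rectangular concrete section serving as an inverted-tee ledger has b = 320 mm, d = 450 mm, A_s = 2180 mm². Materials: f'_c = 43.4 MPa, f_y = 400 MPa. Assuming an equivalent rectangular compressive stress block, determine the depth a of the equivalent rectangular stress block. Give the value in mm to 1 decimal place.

a ≈ 73.9 mm

T = A_s f_y = 2180 × 400 = 872000 N = 872 kN.
Setting C = 0.85 f'_c a b equal to T: a = 872000/(0.85 × 43.4 × 320) = 73.9 mm.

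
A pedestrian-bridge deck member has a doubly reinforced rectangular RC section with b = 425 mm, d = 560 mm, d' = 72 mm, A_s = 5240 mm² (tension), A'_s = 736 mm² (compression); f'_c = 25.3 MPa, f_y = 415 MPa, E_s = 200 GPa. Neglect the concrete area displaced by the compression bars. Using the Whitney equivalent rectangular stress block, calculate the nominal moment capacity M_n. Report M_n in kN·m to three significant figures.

M_n ≈ 1000 kN·m

Assume both tension and compression steel yield.
Net tension couple steel: A_s − A'_s = 4504 mm².
a = (A_s − A'_s) f_y / (0.85 f'_c b) = 1869160/(0.85 × 25.3 × 425) = 204.51 mm.
c = a/β₁ = 204.51/0.85 = 240.60 mm; ε'_s = 0.003(c − d')/c = 0.0021 ≥ f_y/E_s = 0.0021, so compression steel does yield.
M_n = (A_s − A'_s) f_y (d − a/2) + A'_s f_y (d − d') = [1869160 × (560 − 102.255) + 305440 × (560 − 72)] × 10⁻⁶ = 855.60 + 149.05 = 1004.65 kN·m.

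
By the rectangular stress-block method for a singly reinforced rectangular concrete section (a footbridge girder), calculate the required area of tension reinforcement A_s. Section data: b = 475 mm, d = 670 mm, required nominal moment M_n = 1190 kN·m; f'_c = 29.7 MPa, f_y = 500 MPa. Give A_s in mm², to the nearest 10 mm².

With M_n = 0.85 f'_c a b (d − a/2), solve the quadratic for a:
a = d − √(d² − 2M_n/(0.85 f'_c b)) = 670 − √(670² − 2 × 1190×10⁶/(0.85 × 29.7 × 475)) = 169.58 mm.
A_s = 0.85 f'_c a b / f_y = 0.85 × 29.7 × 169.58 × 475 / 500 = 4067.0 mm².

A_s ≈ 4070 mm²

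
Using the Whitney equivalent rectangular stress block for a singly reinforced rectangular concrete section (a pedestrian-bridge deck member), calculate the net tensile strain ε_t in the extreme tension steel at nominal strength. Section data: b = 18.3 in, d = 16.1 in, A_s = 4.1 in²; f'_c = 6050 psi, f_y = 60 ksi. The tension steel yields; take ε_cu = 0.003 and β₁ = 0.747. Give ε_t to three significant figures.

a = A_s f_y/(0.85 f'_c b) = 2.614 in.
β₁ = 0.747, so c = a/β₁ = 2.614/0.747 = 3.499 in.
From the linear strain diagram with ε_cu = 0.003: ε_t = 0.003 (d − c)/c = 0.003 × (16.1 − 3.499)/3.499 = 0.0108.
Since ε_t ≥ 0.005, the section is tension-controlled.

ε_t ≈ 0.0108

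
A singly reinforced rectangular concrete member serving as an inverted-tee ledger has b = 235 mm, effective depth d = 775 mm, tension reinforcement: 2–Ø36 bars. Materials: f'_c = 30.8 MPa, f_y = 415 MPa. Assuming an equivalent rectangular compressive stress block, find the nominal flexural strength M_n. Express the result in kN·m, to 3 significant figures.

A_s = 2 × 1018 = 2036 mm².
T = A_s f_y = 2036 × 415 = 844940 N = 844.94 kN.
From C = T: a = T/(0.85 f'_c b) = 844940/(0.85 × 30.8 × 235) = 137.34 mm.
M_n = T(d − a/2) = 844.94 kN × (775 − 68.67) mm = 596.81 kN·m.

M_n ≈ 597 kN·m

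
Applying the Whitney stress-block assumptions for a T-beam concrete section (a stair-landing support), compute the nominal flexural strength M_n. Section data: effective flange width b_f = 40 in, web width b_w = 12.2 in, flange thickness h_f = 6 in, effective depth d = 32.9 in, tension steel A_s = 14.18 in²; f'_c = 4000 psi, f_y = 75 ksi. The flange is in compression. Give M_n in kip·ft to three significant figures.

Tension: T = A_s f_y = 14.18 × 75 = 1063.5 kips.
Try a within the flange: a = T/(0.85 f'_c b_f) = 1063.5/(0.85 × 4 × 40) = 7.820 in.
a = 7.820 > h_f = 6 in: the block extends into the web. Split into flange-overhang and web parts.
C_f = 0.85 f'_c (b_f − b_w) h_f = 0.85 × 4 × (40 − 12.2) × 6 = 567.1 kips.
Remaining web compression depth: a_w = (T − C_f)/(0.85 f'_c b_w) = (1063.5 − 567.1)/(0.85 × 4 × 12.2) = 11.967 in.
M_n = C_f(d − h_f/2) + (T − C_f)(d − a_w/2) = 567.1 × (32.9 − 3) + 496.4 × (32.9 − 5.9835) = 16956.3 + 13361.4 = 30317.7 kip·in.
M_n = 30317.7/12 = 2526.48 kip·ft.

M_n ≈ 2530 kip·ft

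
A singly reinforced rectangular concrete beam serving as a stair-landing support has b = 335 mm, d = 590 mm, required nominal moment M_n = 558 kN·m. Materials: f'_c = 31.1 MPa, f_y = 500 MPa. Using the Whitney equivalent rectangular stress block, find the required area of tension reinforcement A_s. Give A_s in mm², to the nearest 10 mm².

With M_n = 0.85 f'_c a b (d − a/2), solve the quadratic for a:
a = d − √(d² − 2M_n/(0.85 f'_c b)) = 590 − √(590² − 2 × 558×10⁶/(0.85 × 31.1 × 335)) = 118.75 mm.
A_s = 0.85 f'_c a b / f_y = 0.85 × 31.1 × 118.75 × 335 / 500 = 2103.2 mm².

A_s ≈ 2100 mm²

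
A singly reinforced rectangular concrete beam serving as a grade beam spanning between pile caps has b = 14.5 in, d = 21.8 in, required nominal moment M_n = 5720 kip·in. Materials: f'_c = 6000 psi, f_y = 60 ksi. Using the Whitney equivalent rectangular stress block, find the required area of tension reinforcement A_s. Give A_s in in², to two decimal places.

From M_n = 0.85 f'_c a b (d − a/2):
a = d − √(d² − 2M_n/(0.85 f'_c b)) = 21.8 − √(21.8² − 2 × 5720/(0.85 × 6 × 14.5)) = 3.896 in.
A_s = 0.85 f'_c a b / f_y = 0.85 × 6 × 3.896 × 14.5 / 60 = 4.802 in².

A_s ≈ 4.80 in²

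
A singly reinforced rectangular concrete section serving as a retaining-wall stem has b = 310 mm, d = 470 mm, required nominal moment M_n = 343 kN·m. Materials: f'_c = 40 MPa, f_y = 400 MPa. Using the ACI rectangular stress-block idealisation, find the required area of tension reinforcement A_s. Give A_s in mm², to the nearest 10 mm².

A_s ≈ 1980 mm²

With M_n = 0.85 f'_c a b (d − a/2), solve the quadratic for a:
a = d − √(d² − 2M_n/(0.85 f'_c b)) = 470 − √(470² − 2 × 343×10⁶/(0.85 × 40 × 310)) = 75.27 mm.
A_s = 0.85 f'_c a b / f_y = 0.85 × 40 × 75.27 × 310 / 400 = 1983.4 mm².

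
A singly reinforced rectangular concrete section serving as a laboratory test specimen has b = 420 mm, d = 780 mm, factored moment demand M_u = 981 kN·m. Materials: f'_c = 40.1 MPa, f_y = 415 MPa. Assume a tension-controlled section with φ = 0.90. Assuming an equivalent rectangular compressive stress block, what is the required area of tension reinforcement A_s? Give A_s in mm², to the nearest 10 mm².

M_n = M_u/φ = 981/0.90 = 1090 kN·m.
With M_n = 0.85 f'_c a b (d − a/2), solve the quadratic for a:
a = d − √(d² − 2M_n/(0.85 f'_c b)) = 780 − √(780² − 2 × 1090×10⁶/(0.85 × 40.1 × 420)) = 104.63 mm.
A_s = 0.85 f'_c a b / f_y = 0.85 × 40.1 × 104.63 × 420 / 415 = 3609.3 mm².

A_s ≈ 3610 mm²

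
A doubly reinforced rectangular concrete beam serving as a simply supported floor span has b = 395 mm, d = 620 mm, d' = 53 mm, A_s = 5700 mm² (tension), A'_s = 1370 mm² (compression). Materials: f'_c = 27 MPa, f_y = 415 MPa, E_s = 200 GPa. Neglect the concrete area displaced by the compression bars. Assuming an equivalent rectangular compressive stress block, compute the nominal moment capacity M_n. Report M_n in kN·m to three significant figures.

M_n ≈ 1260 kN·m

Assume both tension and compression steel yield.
Net tension couple steel: A_s − A'_s = 4330 mm².
a = (A_s − A'_s) f_y / (0.85 f'_c b) = 1796950/(0.85 × 27 × 395) = 198.22 mm.
c = a/β₁ = 198.22/0.85 = 233.20 mm; ε'_s = 0.003(c − d')/c = 0.0023 ≥ f_y/E_s = 0.0021, so compression steel does yield.
M_n = (A_s − A'_s) f_y (d − a/2) + A'_s f_y (d − d') = [1796950 × (620 − 99.11) + 568550 × (620 − 53)] × 10⁻⁶ = 936.01 + 322.37 = 1258.38 kN·m.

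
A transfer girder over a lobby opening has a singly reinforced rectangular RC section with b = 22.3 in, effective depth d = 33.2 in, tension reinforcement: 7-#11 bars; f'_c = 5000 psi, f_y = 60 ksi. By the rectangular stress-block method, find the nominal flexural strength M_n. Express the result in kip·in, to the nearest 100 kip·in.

A_s = 7 × 1.56 = 10.92 in².
T = A_s f_y = 10.92 × 60 = 655.2 kips.
a = T/(0.85 f'_c b) = 655.2/(0.85 × 5 × 22.3) = 6.913 in.
M_n = T(d − a/2) = 655.2 × (33.2 − 3.4565) = 19487.9 kip·in.

M_n ≈ 19500 kip·in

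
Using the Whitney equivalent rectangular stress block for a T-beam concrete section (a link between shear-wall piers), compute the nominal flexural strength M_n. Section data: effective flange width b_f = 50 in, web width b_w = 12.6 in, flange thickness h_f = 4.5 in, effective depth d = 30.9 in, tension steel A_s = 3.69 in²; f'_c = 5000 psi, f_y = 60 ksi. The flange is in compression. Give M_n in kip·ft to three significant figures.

Tension: T = A_s f_y = 3.69 × 60 = 221.4 kips.
Try a within the flange: a = T/(0.85 f'_c b_f) = 221.4/(0.85 × 5 × 50) = 1.042 in.
Since a = 1.042 ≤ h_f = 4.5 in, the stress block lies entirely in the flange; analyse as a rectangular beam of width b_f.
M_n = T(d − a/2) = 221.4 × (30.9 − 0.521) = 6725.9 kip·in.
M_n = 6725.9/12 = 560.49 kip·ft.

M_n ≈ 560 kip·ft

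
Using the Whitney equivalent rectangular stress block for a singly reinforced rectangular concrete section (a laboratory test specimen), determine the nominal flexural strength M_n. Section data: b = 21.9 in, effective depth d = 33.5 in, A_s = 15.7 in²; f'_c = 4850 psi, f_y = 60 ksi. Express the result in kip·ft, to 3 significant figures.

T = A_s f_y = 15.7 × 60 = 942 kips.
a = T/(0.85 f'_c b) = 942/(0.85 × 4.85 × 21.9) = 10.434 in.
M_n = T(d − a/2) = 942 × (33.5 − 5.217) = 26642.6 kip·in = 26642.6/12 = 2220.22 kip·ft.

M_n ≈ 2220 kip·ft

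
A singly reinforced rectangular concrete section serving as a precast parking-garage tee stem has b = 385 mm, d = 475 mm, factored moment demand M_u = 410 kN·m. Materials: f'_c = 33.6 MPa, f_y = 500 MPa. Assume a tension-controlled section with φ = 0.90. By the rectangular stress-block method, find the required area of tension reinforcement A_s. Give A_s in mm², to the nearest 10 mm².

M_n = M_u/φ = 410/0.90 = 455.556 kN·m.
With M_n = 0.85 f'_c a b (d − a/2), solve the quadratic for a:
a = d − √(d² − 2M_n/(0.85 f'_c b)) = 475 − √(475² − 2 × 455.556×10⁶/(0.85 × 33.6 × 385)) = 97.16 mm.
A_s = 0.85 f'_c a b / f_y = 0.85 × 33.6 × 97.16 × 385 / 500 = 2136.7 mm².

A_s ≈ 2140 mm²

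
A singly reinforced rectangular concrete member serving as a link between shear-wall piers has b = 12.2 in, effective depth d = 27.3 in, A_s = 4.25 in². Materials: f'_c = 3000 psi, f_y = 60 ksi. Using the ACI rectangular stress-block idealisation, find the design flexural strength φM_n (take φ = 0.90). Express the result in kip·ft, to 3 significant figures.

T = A_s f_y = 4.25 × 60 = 255 kips.
a = T/(0.85 f'_c b) = 255/(0.85 × 3 × 12.2) = 8.197 in.
M_n = T(d − a/2) = 255 × (27.3 − 4.0985) = 5916.4 kip·in = 5916.4/12 = 493.03 kip·ft.
φM_n = 0.90 × 493.03 = 443.73 kip·ft.

φM_n ≈ 444 kip·ft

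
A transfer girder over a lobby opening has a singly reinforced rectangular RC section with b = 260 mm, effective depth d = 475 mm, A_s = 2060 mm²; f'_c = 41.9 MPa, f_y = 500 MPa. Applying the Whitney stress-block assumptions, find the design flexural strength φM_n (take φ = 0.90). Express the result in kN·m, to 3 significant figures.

T = A_s f_y = 2060 × 500 = 1030000 N = 1030 kN.
From C = T: a = T/(0.85 f'_c b) = 1030000/(0.85 × 41.9 × 260) = 111.23 mm.
M_n = T(d − a/2) = 1030 kN × (475 − 55.615) mm = 431.97 kN·m.
φM_n = 0.90 × 431.97 = 388.77 kN·m.

φM_n ≈ 389 kN·m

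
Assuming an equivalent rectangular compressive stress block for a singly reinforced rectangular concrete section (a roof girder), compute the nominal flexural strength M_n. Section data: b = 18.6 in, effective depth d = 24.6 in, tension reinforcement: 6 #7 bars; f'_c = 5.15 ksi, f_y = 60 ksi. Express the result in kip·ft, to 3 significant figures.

A_s = 6 × 0.6 = 3.6 in².
T = A_s f_y = 3.6 × 60 = 216 kips.
a = T/(0.85 f'_c b) = 216/(0.85 × 5.15 × 18.6) = 2.653 in.
M_n = T(d − a/2) = 216 × (24.6 − 1.3265) = 5027.1 kip·in = 5027.1/12 = 418.93 kip·ft.

M_n ≈ 419 kip·ft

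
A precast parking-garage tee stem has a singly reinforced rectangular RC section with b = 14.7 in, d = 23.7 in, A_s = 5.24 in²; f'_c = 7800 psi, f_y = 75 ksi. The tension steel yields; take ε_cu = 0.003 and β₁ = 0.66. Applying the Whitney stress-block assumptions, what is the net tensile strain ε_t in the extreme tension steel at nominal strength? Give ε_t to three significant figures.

a = A_s f_y/(0.85 f'_c b) = 4.032 in.
β₁ = 0.66, so c = a/β₁ = 4.032/0.66 = 6.109 in.
From the linear strain diagram with ε_cu = 0.003: ε_t = 0.003 (d − c)/c = 0.003 × (23.7 − 6.109)/6.109 = 0.00864.
Since ε_t ≥ 0.005, the section is tension-controlled.

ε_t ≈ 0.00864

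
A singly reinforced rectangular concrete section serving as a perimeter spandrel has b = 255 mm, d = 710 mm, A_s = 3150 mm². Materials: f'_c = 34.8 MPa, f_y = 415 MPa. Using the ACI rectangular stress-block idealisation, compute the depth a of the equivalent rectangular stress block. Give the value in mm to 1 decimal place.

a ≈ 173.3 mm

T = A_s f_y = 3150 × 415 = 1307250 N = 1307.25 kN.
Setting C = 0.85 f'_c a b equal to T: a = 1307250/(0.85 × 34.8 × 255) = 173.3 mm.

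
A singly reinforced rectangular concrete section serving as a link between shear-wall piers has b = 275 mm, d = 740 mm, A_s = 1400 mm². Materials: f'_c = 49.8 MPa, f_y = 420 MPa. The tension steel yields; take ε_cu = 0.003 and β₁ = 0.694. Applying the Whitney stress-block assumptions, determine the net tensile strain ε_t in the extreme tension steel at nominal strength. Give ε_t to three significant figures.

ε_t ≈ 0.0275

a = A_s f_y/(0.85 f'_c b) = 50.51 mm.
β₁ = 0.694, so c = a/β₁ = 50.51/0.694 = 72.78 mm.
From the linear strain diagram with ε_cu = 0.003: ε_t = 0.003 (d − c)/c = 0.003 × (740 − 72.78)/72.78 = 0.0275.
Since ε_t ≥ 0.005, the section is tension-controlled.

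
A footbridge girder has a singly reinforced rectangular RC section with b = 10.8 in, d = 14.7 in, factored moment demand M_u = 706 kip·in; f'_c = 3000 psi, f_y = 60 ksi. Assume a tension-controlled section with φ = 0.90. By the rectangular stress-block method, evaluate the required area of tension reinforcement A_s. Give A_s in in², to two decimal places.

A_s ≈ 0.96 in²

M_n = M_u/φ = 706/0.90 = 784.444 kip·in.
From M_n = 0.85 f'_c a b (d − a/2):
a = d − √(d² − 2M_n/(0.85 f'_c b)) = 14.7 − √(14.7² − 2 × 784.444/(0.85 × 3 × 10.8)) = 2.086 in.
A_s = 0.85 f'_c a b / f_y = 0.85 × 3 × 2.086 × 10.8 / 60 = 0.957 in².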